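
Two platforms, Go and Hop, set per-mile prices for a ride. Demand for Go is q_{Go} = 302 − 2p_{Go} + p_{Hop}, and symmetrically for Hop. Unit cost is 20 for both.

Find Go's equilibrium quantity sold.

188

Go's profit: π = (p_{Go} − 20)(302 − 2p_{Go} + p_{Hop}).
∂π/∂p_{Go} = 342 − 4p_{Go} + p_{Hop} = 0 ⇒ p_{Go} = 85.5 + 0.25p_{Hop}.
Setting p_{Go} = p_{Hop} in the reaction function: p_{Go} = 85.5 + 0.25p_{Go}, so p_{Go} = 85.5 / 0.75 = 114.
q_{Go} = 302 − 2·114 + 114 = 188.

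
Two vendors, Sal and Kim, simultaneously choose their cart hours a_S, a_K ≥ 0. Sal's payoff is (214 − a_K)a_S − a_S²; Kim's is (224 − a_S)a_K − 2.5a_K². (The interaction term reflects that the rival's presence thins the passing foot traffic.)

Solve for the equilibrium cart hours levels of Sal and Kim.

94, 26

Expanding Sal's payoff: 214a_S − a_Ka_S − a_S².
∂π/∂a_S = 214 − a_K − 2a_S = 0, so a_S = 107 − 0.5a_K.
Likewise for Kim: a_K = 44.8 − 0.2a_S.
Plugging a_K into Sal's best response: a_S = 107 − 0.5(44.8 − 0.2a_S) ⇒ 0.9a_S = 84.6, so a_S = 94.
Then a_K = 44.8 − 0.2·94 = 26.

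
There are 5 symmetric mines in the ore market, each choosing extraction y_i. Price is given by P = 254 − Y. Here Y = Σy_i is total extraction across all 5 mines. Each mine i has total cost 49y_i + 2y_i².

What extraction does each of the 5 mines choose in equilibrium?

20.5

A representative mine's profit is π_i = y_i(254 − Y) − 49y_i − 2y_i², with Y = y_i + Σ_{j≠i} y_j.
First-order condition: 205 − 6y_i − Σ_{j≠i} y_j = 0.
Imposing symmetry (y_j = y for all j) turns Σ_{j≠i} y_j into 4y, so 205 = 10y and y = 20.5.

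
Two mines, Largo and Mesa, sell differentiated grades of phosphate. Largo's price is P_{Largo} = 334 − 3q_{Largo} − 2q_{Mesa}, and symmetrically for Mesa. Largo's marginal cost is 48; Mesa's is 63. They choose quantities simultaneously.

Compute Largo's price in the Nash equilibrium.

158.0625

Mine Largo's profit: π = q_{Largo}(334 − 3q_{Largo} − 2q_{Mesa}) − 48q_{Largo}.
∂π/∂q_{Largo} = 286 − 6q_{Largo} − 2q_{Mesa} = 0 ⇒ q_{Largo} = 143/3 − (1/3)q_{Mesa}.
Similarly q_{Mesa} = 271/6 − (1/3)q_{Largo}.
Solving the two reaction functions simultaneously: (1 − (−1/3)(−1/3))q_{Largo} = 143/3 − (1/3)·(271/6), so (8/9)q_{Largo} = 587/18 and q_{Largo} = 36.6875.
Then q_{Mesa} = 271/6 − (1/3)·36.6875 = 32.9375.
P_{Largo} = 334 − 3·36.6875 − 2·32.9375 = 158.0625.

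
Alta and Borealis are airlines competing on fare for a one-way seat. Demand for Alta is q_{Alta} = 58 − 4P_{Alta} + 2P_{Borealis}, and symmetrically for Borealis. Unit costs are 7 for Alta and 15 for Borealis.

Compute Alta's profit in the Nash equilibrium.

Alta's profit: π = (P_{Alta} − 7)(58 − 4P_{Alta} + 2P_{Borealis}).
∂π/∂P_{Alta} = 86 − 8P_{Alta} + 2P_{Borealis} = 0 ⇒ P_{Alta} = 10.75 + 0.25P_{Borealis}.
Similarly P_{Borealis} = 14.75 + 0.25P_{Alta}.
Substituting the second reaction function into the first: P_{Alta} = 10.75 + 0.25(14.75 + 0.25P_{Alta}), which gives 0.9375P_{Alta} = 14.4375 ⇒ P_{Alta} = 15.4.
Then P_{Borealis} = 14.75 + 0.25·15.4 = 18.6.
q_{Alta} = 58 − 4·15.4 + 2·18.6 = 33.6.
Profit = (15.4 − 7)·33.6 = 282.24.

282.24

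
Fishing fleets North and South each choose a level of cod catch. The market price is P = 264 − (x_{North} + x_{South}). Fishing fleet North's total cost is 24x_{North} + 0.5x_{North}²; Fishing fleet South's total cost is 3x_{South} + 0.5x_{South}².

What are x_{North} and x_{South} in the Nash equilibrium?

57.375, 67.875

Fishing fleet North's profit: π = x_{North}(264 − (x_{North} + x_{South})) − 24x_{North} − 0.5x_{North}².
∂π/∂x_{North} = 240 − 3x_{North} − x_{South} = 0, so x_{North} = 80 − (1/3)x_{South}.
By the same steps for South: x_{South} = 87 − (1/3)x_{North}.
Solving the two reaction functions simultaneously: (1 − (−1/3)(−1/3))x_{North} = 80 − (1/3)·87, so (8/9)x_{North} = 51 and x_{North} = 57.375.
Then x_{South} = 87 − (1/3)·57.375 = 67.875.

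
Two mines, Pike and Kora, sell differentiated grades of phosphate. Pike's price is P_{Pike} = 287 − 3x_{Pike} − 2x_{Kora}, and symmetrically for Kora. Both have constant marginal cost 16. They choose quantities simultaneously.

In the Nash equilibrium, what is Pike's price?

117.625

Mine Pike's profit: π = x_{Pike}(287 − 3x_{Pike} − 2x_{Kora}) − 16x_{Pike}.
∂π/∂x_{Pike} = 271 − 6x_{Pike} − 2x_{Kora} = 0 ⇒ x_{Pike} = 271/6 − (1/3)x_{Kora}.
The game is symmetric, so in equilibrium x_{Kora} = x_{Pike}: the reaction function gives (4/3)x_{Pike} = 271/6, hence x_{Pike} = 33.875.
P_{Pike} = 287 − 3·33.875 − 2·33.875 = 117.625.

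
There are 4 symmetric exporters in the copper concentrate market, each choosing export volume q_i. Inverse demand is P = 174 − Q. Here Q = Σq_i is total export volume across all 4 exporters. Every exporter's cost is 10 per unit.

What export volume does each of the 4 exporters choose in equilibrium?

32.8

A representative exporter's profit is π_i = q_i(174 − Q) − 10q_i, with Q = q_i + Σ_{j≠i} q_j.
First-order condition: 164 − 2q_i − Σ_{j≠i} q_j = 0.
With identical exporters, set every q_j = q: then 164 − 2q − 3q = 0, i.e. q = 164/5 = 32.8.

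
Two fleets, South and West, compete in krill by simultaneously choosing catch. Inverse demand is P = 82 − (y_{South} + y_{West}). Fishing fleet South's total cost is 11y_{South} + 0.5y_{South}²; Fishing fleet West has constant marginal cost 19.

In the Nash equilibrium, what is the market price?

42.6

Fishing fleet South's profit: π = y_{South}(82 − (y_{South} + y_{West})) − 11y_{South} − 0.5y_{South}².
∂π/∂y_{South} = 71 − 3y_{South} − y_{West} = 0, so y_{South} = 71/3 − (1/3)y_{West}.
For West: ∂π/∂y_{West} = 63 − 2y_{West} − y_{South} = 0 ⇒ y_{West} = 31.5 − 0.5y_{South}.
Plugging y_{West} into South's best response: y_{South} = 71/3 − (1/3)(31.5 − 0.5y_{South}) ⇒ (5/6)y_{South} = 79/6, so y_{South} = 15.8.
Then y_{West} = 31.5 − 0.5·15.8 = 23.6.
Equilibrium price: P = 82 − 39.4 = 42.6.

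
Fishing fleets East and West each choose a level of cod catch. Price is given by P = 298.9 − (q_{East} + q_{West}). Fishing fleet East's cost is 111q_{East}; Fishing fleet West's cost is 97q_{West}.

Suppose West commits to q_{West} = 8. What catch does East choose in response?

89.95

Fishing fleet East's profit: π = q_{East}(298.9 − (q_{East} + q_{West})) − 111q_{East}.
∂π/∂q_{East} = 187.9 − 2q_{East} − q_{West} = 0, so q_{East} = 93.95 − 0.5q_{West}.
At q_{West} = 8: q_{East} = 93.95 − 0.5·8 = 89.95.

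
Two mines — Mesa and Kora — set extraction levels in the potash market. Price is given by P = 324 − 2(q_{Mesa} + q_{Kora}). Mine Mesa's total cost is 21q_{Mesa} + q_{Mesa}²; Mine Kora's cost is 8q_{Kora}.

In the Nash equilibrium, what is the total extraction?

Mine Mesa's profit: π = q_{Mesa}(324 − 2(q_{Mesa} + q_{Kora})) − 21q_{Mesa} − q_{Mesa}².
∂π/∂q_{Mesa} = 303 − 6q_{Mesa} − 2q_{Kora} = 0, so q_{Mesa} = 50.5 − (1/3)q_{Kora}.
For Kora: ∂π/∂q_{Kora} = 316 − 4q_{Kora} − 2q_{Mesa} = 0 ⇒ q_{Kora} = 79 − 0.5q_{Mesa}.
Substituting the second reaction function into the first: q_{Mesa} = 50.5 − (1/3)(79 − 0.5q_{Mesa}), which gives (5/6)q_{Mesa} = 145/6 ⇒ q_{Mesa} = 29.
Then q_{Kora} = 79 − 0.5·29 = 64.5.
Total extraction: 29 + 64.5 = 93.5.

93.5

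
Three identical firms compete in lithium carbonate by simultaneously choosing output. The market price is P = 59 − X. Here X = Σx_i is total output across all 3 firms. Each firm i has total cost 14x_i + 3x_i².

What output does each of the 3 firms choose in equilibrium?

4.5

A representative firm's profit is π_i = x_i(59 − X) − 14x_i − 3x_i², with X = x_i + Σ_{j≠i} x_j.
First-order condition: 45 − 8x_i − Σ_{j≠i} x_j = 0.
In a symmetric equilibrium every firm chooses the same x, so Σ_{j≠i} x_j = 2x. The condition becomes 45 − 10x = 0, giving x = 45/10 = 4.5.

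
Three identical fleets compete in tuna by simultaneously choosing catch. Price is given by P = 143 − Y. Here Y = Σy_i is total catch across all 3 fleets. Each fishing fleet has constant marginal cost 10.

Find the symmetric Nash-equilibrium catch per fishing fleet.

A representative fishing fleet's profit is π_i = y_i(143 − Y) − 10y_i, with Y = y_i + Σ_{j≠i} y_j.
First-order condition: 133 − 2y_i − Σ_{j≠i} y_j = 0.
Imposing symmetry (y_j = y for all j) turns Σ_{j≠i} y_j into 2y, so 133 = 4y and y = 33.25.

33.25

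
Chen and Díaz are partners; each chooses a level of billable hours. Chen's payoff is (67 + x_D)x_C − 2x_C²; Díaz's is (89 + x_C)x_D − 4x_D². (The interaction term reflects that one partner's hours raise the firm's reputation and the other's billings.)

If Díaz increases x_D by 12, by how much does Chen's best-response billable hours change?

3

Expanding Chen's payoff: 67x_C + x_Dx_C − 2x_C².
∂π/∂x_C = 67 + x_D − 4x_C = 0, so x_C = 16.75 + 0.25x_D.
The reaction-function slope is 0.25, so a 12-unit rise in x_D moves x_C by 0.25 × 12 = 3. Chen's best response rises — the actions are strategic complements.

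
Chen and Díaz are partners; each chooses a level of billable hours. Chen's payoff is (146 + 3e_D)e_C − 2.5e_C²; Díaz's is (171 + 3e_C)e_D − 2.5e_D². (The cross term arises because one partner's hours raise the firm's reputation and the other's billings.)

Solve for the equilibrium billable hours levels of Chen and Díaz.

Expanding Chen's payoff: 146e_C + 3e_De_C − 2.5e_C².
∂π/∂e_C = 146 + 3e_D − 5e_C = 0, so e_C = 29.2 + 0.6e_D.
Likewise for Díaz: e_D = 34.2 + 0.6e_C.
Substituting the second reaction function into the first: e_C = 29.2 + 0.6(34.2 + 0.6e_C), which gives 0.64e_C = 49.72 ⇒ e_C = 77.6875.
Then e_D = 34.2 + 0.6·77.6875 = 80.8125.

77.6875, 80.8125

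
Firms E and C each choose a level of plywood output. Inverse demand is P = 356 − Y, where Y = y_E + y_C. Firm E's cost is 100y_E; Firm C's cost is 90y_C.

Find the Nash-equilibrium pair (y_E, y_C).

82, 92

Firm E's profit: π = y_E(356 − (y_E + y_C)) − 100y_E.
∂π/∂y_E = 256 − 2y_E − y_C = 0, so y_E = 128 − 0.5y_C.
By the same steps for C: y_C = 133 − 0.5y_E.
Solving the two reaction functions simultaneously: (1 − (−0.5)(−0.5))y_E = 128 − 0.5·133, so 0.75y_E = 61.5 and y_E = 82.
Then y_C = 133 − 0.5·82 = 92.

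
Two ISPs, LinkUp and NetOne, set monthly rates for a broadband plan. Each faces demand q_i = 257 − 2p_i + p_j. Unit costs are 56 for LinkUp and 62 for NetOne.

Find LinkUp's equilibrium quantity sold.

LinkUp's profit: π = (p_{LinkUp} − 56)(257 − 2p_{LinkUp} + p_{NetOne}).
∂π/∂p_{LinkUp} = 369 − 4p_{LinkUp} + p_{NetOne} = 0 ⇒ p_{LinkUp} = 92.25 + 0.25p_{NetOne}.
Similarly p_{NetOne} = 95.25 + 0.25p_{LinkUp}.
Plugging p_{NetOne} into LinkUp's best response: p_{LinkUp} = 92.25 + 0.25(95.25 + 0.25p_{LinkUp}) ⇒ 0.9375p_{LinkUp} = 116.0625, so p_{LinkUp} = 123.8.
Then p_{NetOne} = 95.25 + 0.25·123.8 = 126.2.
q_{LinkUp} = 257 − 2·123.8 + 126.2 = 135.6.

135.6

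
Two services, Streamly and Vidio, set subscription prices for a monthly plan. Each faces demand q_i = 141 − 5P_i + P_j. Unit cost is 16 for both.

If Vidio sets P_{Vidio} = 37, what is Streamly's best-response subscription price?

25.8

Streamly's profit: π = (P_{Streamly} − 16)(141 − 5P_{Streamly} + P_{Vidio}).
∂π/∂P_{Streamly} = 221 − 10P_{Streamly} + P_{Vidio} = 0 ⇒ P_{Streamly} = 22.1 + 0.1P_{Vidio}.
At P_{Vidio} = 37: P_{Streamly} = 22.1 + 0.1·37 = 25.8.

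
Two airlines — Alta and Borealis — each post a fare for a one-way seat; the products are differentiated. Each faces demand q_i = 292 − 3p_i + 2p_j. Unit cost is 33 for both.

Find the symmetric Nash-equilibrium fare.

97.75

Alta's profit: π = (p_{Alta} − 33)(292 − 3p_{Alta} + 2p_{Borealis}).
∂π/∂p_{Alta} = 391 − 6p_{Alta} + 2p_{Borealis} = 0 ⇒ p_{Alta} = 391/6 + (1/3)p_{Borealis}.
The game is symmetric, so in equilibrium p_{Borealis} = p_{Alta}: the reaction function gives (2/3)p_{Alta} = 391/6, hence p_{Alta} = 97.75.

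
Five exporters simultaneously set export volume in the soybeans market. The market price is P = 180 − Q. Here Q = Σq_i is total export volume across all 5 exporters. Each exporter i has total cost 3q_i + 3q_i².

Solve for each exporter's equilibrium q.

14.75

A representative exporter's profit is π_i = q_i(180 − Q) − 3q_i − 3q_i², with Q = q_i + Σ_{j≠i} q_j.
First-order condition: 177 − 8q_i − Σ_{j≠i} q_j = 0.
With identical exporters, set every q_j = q: then 177 − 8q − 4q = 0, i.e. q = 177/12 = 14.75.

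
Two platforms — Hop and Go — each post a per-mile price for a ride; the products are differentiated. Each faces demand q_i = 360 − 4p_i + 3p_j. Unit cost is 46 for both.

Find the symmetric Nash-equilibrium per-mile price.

108.8

Hop's profit: π = (p_{Hop} − 46)(360 − 4p_{Hop} + 3p_{Go}).
∂π/∂p_{Hop} = 544 − 8p_{Hop} + 3p_{Go} = 0 ⇒ p_{Hop} = 68 + 0.375p_{Go}.
The game is symmetric, so in equilibrium p_{Go} = p_{Hop}: the reaction function gives 0.625p_{Hop} = 68, hence p_{Hop} = 108.8.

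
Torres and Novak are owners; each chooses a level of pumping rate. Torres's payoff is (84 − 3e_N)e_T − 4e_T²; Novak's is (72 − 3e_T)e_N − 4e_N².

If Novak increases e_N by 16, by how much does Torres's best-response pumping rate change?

Expanding Torres's payoff: 84e_T − 3e_Ne_T − 4e_T².
∂π/∂e_T = 84 − 3e_N − 8e_T = 0, so e_T = 10.5 − 0.375e_N.
The reaction-function slope is −0.375, so a 16-unit rise in e_N moves e_T by −0.375 × 16 = −6. Torres's best response falls — the actions are strategic substitutes.

-6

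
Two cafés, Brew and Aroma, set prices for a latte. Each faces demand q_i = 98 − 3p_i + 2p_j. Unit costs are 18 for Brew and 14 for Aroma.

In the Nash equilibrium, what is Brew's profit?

Brew's profit: π = (p_{Brew} − 18)(98 − 3p_{Brew} + 2p_{Aroma}).
∂π/∂p_{Brew} = 152 − 6p_{Brew} + 2p_{Aroma} = 0 ⇒ p_{Brew} = 76/3 + (1/3)p_{Aroma}.
Similarly p_{Aroma} = 70/3 + (1/3)p_{Brew}.
Solving the two reaction functions simultaneously: (1 − (1/3)(1/3))p_{Brew} = 76/3 + (1/3)·(70/3), so (8/9)p_{Brew} = 298/9 and p_{Brew} = 37.25.
Then p_{Aroma} = 70/3 + (1/3)·37.25 = 35.75.
q_{Brew} = 98 − 3·37.25 + 2·35.75 = 57.75.
Profit = (37.25 − 18)·57.75 = 1111.6875.

1111.6875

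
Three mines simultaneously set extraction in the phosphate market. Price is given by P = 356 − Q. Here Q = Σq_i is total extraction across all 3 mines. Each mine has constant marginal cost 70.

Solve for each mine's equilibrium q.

71.5

A representative mine's profit is π_i = q_i(356 − Q) − 70q_i, with Q = q_i + Σ_{j≠i} q_j.
First-order condition: 286 − 2q_i − Σ_{j≠i} q_j = 0.
Imposing symmetry (q_j = q for all j) turns Σ_{j≠i} q_j into 2q, so 286 = 4q and q = 71.5.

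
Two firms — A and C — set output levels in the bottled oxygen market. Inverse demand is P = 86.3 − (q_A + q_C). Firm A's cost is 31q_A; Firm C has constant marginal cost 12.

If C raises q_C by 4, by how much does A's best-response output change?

Firm A's profit: π = q_A(86.3 − (q_A + q_C)) − 31q_A.
∂π/∂q_A = 55.3 − 2q_A − q_C = 0, so q_A = 27.65 − 0.5q_C.
The reaction-function slope is −0.5, so a 4-unit rise in q_C moves q_A by −0.5 × 4 = −2. A's best response falls — the actions are strategic substitutes.

-2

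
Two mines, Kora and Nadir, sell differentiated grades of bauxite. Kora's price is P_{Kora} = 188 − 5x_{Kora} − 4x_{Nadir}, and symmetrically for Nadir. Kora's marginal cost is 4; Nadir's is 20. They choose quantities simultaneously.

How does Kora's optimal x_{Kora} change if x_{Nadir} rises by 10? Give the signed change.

Mine Kora's profit: π = x_{Kora}(188 − 5x_{Kora} − 4x_{Nadir}) − 4x_{Kora}.
∂π/∂x_{Kora} = 184 − 10x_{Kora} − 4x_{Nadir} = 0 ⇒ x_{Kora} = 18.4 − 0.4x_{Nadir}.
The reaction-function slope is −0.4, so a 10-unit rise in x_{Nadir} moves x_{Kora} by −0.4 × 10 = −4. Kora's best response falls — the actions are strategic substitutes.

-4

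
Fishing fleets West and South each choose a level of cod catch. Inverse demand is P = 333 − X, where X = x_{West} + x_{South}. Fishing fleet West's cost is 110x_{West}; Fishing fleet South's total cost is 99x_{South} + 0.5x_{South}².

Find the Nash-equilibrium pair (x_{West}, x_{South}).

87, 49

Fishing fleet West's profit: π = x_{West}(333 − (x_{West} + x_{South})) − 110x_{West}.
∂π/∂x_{West} = 223 − 2x_{West} − x_{South} = 0, so x_{West} = 111.5 − 0.5x_{South}.
For South: ∂π/∂x_{South} = 234 − 3x_{South} − x_{West} = 0 ⇒ x_{South} = 78 − (1/3)x_{West}.
Substituting the second reaction function into the first: x_{West} = 111.5 − 0.5(78 − (1/3)x_{West}), which gives (5/6)x_{West} = 72.5 ⇒ x_{West} = 87.
Then x_{South} = 78 − (1/3)·87 = 49.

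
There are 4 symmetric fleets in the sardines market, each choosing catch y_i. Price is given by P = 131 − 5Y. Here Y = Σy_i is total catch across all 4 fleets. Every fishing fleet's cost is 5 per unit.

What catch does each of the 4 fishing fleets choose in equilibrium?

5.04

A representative fishing fleet's profit is π_i = y_i(131 − 5Y) − 5y_i, with Y = y_i + Σ_{j≠i} y_j.
First-order condition: 126 − 10y_i − 5Σ_{j≠i} y_j = 0.
With identical fishing fleets, set every y_j = y: then 126 − 10y − 15y = 0, i.e. y = 126/25 = 5.04.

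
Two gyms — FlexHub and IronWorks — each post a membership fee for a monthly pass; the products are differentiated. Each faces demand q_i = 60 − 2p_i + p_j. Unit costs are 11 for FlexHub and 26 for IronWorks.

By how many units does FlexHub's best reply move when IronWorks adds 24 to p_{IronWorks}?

FlexHub's profit: π = (p_{FlexHub} − 11)(60 − 2p_{FlexHub} + p_{IronWorks}).
∂π/∂p_{FlexHub} = 82 − 4p_{FlexHub} + p_{IronWorks} = 0 ⇒ p_{FlexHub} = 20.5 + 0.25p_{IronWorks}.
The reaction-function slope is 0.25, so a 24-unit rise in p_{IronWorks} moves p_{FlexHub} by 0.25 × 24 = 6. FlexHub's best response rises — the actions are strategic complements.

6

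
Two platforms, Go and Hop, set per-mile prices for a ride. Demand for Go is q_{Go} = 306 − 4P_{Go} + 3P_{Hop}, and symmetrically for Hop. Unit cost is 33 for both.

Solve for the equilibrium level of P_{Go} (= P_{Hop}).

Go's profit: π = (P_{Go} − 33)(306 − 4P_{Go} + 3P_{Hop}).
∂π/∂P_{Go} = 438 − 8P_{Go} + 3P_{Hop} = 0 ⇒ P_{Go} = 54.75 + 0.375P_{Hop}.
The game is symmetric, so in equilibrium P_{Hop} = P_{Go}: the reaction function gives 0.625P_{Go} = 54.75, hence P_{Go} = 87.6.

87.6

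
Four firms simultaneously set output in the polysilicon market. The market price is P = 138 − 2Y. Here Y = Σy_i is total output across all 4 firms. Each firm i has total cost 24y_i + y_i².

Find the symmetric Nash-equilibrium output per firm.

9.5

A representative firm's profit is π_i = y_i(138 − 2Y) − 24y_i − y_i², with Y = y_i + Σ_{j≠i} y_j.
First-order condition: 114 − 6y_i − 2Σ_{j≠i} y_j = 0.
Imposing symmetry (y_j = y for all j) turns Σ_{j≠i} y_j into 3y, so 114 = 12y and y = 9.5.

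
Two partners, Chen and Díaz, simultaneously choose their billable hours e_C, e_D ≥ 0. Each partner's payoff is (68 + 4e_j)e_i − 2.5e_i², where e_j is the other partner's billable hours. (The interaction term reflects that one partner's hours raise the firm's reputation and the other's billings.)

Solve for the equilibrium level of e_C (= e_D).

68

Chen's payoff is (68 + 4e_D)e_C − 2.5e_C².
∂π/∂e_C = 68 + 4e_D − 5e_C = 0, so e_C = 13.6 + 0.8e_D.
Setting e_C = e_D in the reaction function: e_C = 13.6 + 0.8e_C, so e_C = 13.6 / 0.2 = 68.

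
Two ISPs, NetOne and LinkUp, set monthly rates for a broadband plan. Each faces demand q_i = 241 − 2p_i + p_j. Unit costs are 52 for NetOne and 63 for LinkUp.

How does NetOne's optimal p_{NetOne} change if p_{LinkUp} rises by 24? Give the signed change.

6

NetOne's profit: π = (p_{NetOne} − 52)(241 − 2p_{NetOne} + p_{LinkUp}).
∂π/∂p_{NetOne} = 345 − 4p_{NetOne} + p_{LinkUp} = 0 ⇒ p_{NetOne} = 86.25 + 0.25p_{LinkUp}.
The reaction-function slope is 0.25, so a 24-unit rise in p_{LinkUp} moves p_{NetOne} by 0.25 × 24 = 6. NetOne's best response rises — the actions are strategic complements.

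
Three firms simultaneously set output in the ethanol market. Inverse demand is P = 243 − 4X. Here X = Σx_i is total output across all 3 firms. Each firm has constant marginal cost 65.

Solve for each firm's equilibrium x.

A representative firm's profit is π_i = x_i(243 − 4X) − 65x_i, with X = x_i + Σ_{j≠i} x_j.
First-order condition: 178 − 8x_i − 4Σ_{j≠i} x_j = 0.
Imposing symmetry (x_j = x for all j) turns Σ_{j≠i} x_j into 2x, so 178 = 16x and x = 11.125.

11.125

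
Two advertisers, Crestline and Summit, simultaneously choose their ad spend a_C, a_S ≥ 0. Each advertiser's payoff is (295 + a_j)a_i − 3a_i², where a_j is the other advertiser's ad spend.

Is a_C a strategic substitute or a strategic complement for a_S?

strategic complements

Crestline's payoff is (295 + a_S)a_C − 3a_C².
∂π/∂a_C = 295 + a_S − 6a_C = 0, so a_C = 295/6 + (1/6)a_S.
The best-response slope da_C/da_S = 1/6 > 0: the reaction function is upward-sloping, so the choices are strategic complements.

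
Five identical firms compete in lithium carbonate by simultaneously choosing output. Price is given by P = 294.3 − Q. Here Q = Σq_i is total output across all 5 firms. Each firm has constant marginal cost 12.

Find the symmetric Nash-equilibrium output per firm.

A representative firm's profit is π_i = q_i(294.3 − Q) − 12q_i, with Q = q_i + Σ_{j≠i} q_j.
First-order condition: 282.3 − 2q_i − Σ_{j≠i} q_j = 0.
With identical firms, set every q_j = q: then 282.3 − 2q − 4q = 0, i.e. q = 282.3/6 = 47.05.

47.05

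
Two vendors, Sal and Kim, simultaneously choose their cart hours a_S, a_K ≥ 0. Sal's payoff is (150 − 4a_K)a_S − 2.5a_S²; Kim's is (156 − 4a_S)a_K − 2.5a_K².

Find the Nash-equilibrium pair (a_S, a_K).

14, 20

Expanding Sal's payoff: 150a_S − 4a_Ka_S − 2.5a_S².
∂π/∂a_S = 150 − 4a_K − 5a_S = 0, so a_S = 30 − 0.8a_K.
Likewise for Kim: a_K = 31.2 − 0.8a_S.
Plugging a_K into Sal's best response: a_S = 30 − 0.8(31.2 − 0.8a_S) ⇒ 0.36a_S = 5.04, so a_S = 14.
Then a_K = 31.2 − 0.8·14 = 20.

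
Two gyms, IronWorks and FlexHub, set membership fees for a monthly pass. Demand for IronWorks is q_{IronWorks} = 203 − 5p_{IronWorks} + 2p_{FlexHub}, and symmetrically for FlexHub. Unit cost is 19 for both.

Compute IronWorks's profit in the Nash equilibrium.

IronWorks's profit: π = (p_{IronWorks} − 19)(203 − 5p_{IronWorks} + 2p_{FlexHub}).
∂π/∂p_{IronWorks} = 298 − 10p_{IronWorks} + 2p_{FlexHub} = 0 ⇒ p_{IronWorks} = 29.8 + 0.2p_{FlexHub}.
By symmetry p_{FlexHub} = p_{IronWorks}; substituting into the reaction function, 0.8p_{IronWorks} = 29.8 and p_{IronWorks} = 37.25.
q_{IronWorks} = 203 − 5·37.25 + 2·37.25 = 91.25.
Profit = (37.25 − 19)·91.25 = 1665.3125.

1665.3125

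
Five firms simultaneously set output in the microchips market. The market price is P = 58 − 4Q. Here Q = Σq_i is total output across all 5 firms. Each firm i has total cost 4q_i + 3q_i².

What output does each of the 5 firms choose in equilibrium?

A representative firm's profit is π_i = q_i(58 − 4Q) − 4q_i − 3q_i², with Q = q_i + Σ_{j≠i} q_j.
First-order condition: 54 − 14q_i − 4Σ_{j≠i} q_j = 0.
In a symmetric equilibrium every firm chooses the same q, so Σ_{j≠i} q_j = 4q. The condition becomes 54 − 30q = 0, giving q = 54/30 = 1.8.

1.8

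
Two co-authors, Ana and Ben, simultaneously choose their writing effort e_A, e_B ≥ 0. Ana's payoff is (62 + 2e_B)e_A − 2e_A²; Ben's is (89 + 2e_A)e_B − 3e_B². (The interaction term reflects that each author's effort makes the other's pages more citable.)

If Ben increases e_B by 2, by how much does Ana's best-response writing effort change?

Expanding Ana's payoff: 62e_A + 2e_Be_A − 2e_A².
∂π/∂e_A = 62 + 2e_B − 4e_A = 0, so e_A = 15.5 + 0.5e_B.
The reaction-function slope is 0.5, so a 2-unit rise in e_B moves e_A by 0.5 × 2 = 1. Ana's best response rises — the actions are strategic complements.

1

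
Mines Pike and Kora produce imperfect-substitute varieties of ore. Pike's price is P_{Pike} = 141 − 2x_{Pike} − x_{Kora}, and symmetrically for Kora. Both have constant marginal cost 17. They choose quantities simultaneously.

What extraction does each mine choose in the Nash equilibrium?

Mine Pike's profit: π = x_{Pike}(141 − 2x_{Pike} − x_{Kora}) − 17x_{Pike}.
∂π/∂x_{Pike} = 124 − 4x_{Pike} − x_{Kora} = 0 ⇒ x_{Pike} = 31 − 0.25x_{Kora}.
Setting x_{Pike} = x_{Kora} in the reaction function: x_{Pike} = 31 − 0.25x_{Pike}, so x_{Pike} = 31 / 1.25 = 24.8.

24.8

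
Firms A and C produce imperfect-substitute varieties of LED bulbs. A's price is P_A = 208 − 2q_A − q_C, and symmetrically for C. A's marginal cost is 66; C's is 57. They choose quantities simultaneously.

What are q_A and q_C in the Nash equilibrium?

27.8, 30.8

Firm A's profit: π = q_A(208 − 2q_A − q_C) − 66q_A.
∂π/∂q_A = 142 − 4q_A − q_C = 0 ⇒ q_A = 35.5 − 0.25q_C.
Similarly q_C = 37.75 − 0.25q_A.
Plugging q_C into A's best response: q_A = 35.5 − 0.25(37.75 − 0.25q_A) ⇒ 0.9375q_A = 26.0625, so q_A = 27.8.
Then q_C = 37.75 − 0.25·27.8 = 30.8.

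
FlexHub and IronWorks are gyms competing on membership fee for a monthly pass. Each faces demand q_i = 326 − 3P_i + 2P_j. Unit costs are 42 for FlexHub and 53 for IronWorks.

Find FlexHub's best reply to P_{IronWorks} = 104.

FlexHub's profit: π = (P_{FlexHub} − 42)(326 − 3P_{FlexHub} + 2P_{IronWorks}).
∂π/∂P_{FlexHub} = 452 − 6P_{FlexHub} + 2P_{IronWorks} = 0 ⇒ P_{FlexHub} = 226/3 + (1/3)P_{IronWorks}.
At P_{IronWorks} = 104: P_{FlexHub} = 226/3 + (1/3)·104 = 110.

110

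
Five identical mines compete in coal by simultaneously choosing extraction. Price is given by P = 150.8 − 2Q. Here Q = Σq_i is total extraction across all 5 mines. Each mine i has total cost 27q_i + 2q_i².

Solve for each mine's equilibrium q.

7.7375

A representative mine's profit is π_i = q_i(150.8 − 2Q) − 27q_i − 2q_i², with Q = q_i + Σ_{j≠i} q_j.
First-order condition: 123.8 − 8q_i − 2Σ_{j≠i} q_j = 0.
Imposing symmetry (q_j = q for all j) turns Σ_{j≠i} q_j into 4q, so 123.8 = 16q and q = 7.7375.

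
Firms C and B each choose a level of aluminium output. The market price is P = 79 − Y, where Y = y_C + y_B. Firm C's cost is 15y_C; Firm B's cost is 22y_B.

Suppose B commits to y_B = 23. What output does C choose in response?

20.5

Firm C's profit: π = y_C(79 − (y_C + y_B)) − 15y_C.
∂π/∂y_C = 64 − 2y_C − y_B = 0, so y_C = 32 − 0.5y_B.
At y_B = 23: y_C = 32 − 0.5·23 = 20.5.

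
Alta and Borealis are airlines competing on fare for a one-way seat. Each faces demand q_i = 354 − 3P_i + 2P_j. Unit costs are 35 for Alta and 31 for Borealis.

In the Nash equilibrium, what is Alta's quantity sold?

Alta's profit: π = (P_{Alta} − 35)(354 − 3P_{Alta} + 2P_{Borealis}).
∂π/∂P_{Alta} = 459 − 6P_{Alta} + 2P_{Borealis} = 0 ⇒ P_{Alta} = 76.5 + (1/3)P_{Borealis}.
Similarly P_{Borealis} = 74.5 + (1/3)P_{Alta}.
Plugging P_{Borealis} into Alta's best response: P_{Alta} = 76.5 + (1/3)(74.5 + (1/3)P_{Alta}) ⇒ (8/9)P_{Alta} = 304/3, so P_{Alta} = 114.
Then P_{Borealis} = 74.5 + (1/3)·114 = 112.5.
q_{Alta} = 354 − 3·114 + 2·112.5 = 237.

237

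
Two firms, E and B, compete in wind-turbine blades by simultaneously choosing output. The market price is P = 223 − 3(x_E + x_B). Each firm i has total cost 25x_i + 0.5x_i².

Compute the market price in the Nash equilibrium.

Firm E's profit: π = x_E(223 − 3(x_E + x_B)) − 25x_E − 0.5x_E².
∂π/∂x_E = 198 − 7x_E − 3x_B = 0, so x_E = 198/7 − (3/7)x_B.
By symmetry x_B = x_E; substituting into the reaction function, (10/7)x_E = 198/7 and x_E = 19.8.
Equilibrium price: P = 223 − 3·39.6 = 104.2.

104.2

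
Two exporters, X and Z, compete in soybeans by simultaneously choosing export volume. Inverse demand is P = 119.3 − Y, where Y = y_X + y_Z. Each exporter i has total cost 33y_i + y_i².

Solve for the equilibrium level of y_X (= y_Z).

17.26

Exporter X's profit: π = y_X(119.3 − (y_X + y_Z)) − 33y_X − y_X².
∂π/∂y_X = 86.3 − 4y_X − y_Z = 0, so y_X = 21.575 − 0.25y_Z.
The game is symmetric, so in equilibrium y_Z = y_X: the reaction function gives 1.25y_X = 21.575, hence y_X = 17.26.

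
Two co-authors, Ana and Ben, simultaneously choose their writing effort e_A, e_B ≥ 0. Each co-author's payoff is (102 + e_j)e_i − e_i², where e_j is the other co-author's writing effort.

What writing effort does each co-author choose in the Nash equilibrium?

Ana's payoff is (102 + e_B)e_A − e_A².
∂π/∂e_A = 102 + e_B − 2e_A = 0, so e_A = 51 + 0.5e_B.
Setting e_A = e_B in the reaction function: e_A = 51 + 0.5e_A, so e_A = 51 / 0.5 = 102.

102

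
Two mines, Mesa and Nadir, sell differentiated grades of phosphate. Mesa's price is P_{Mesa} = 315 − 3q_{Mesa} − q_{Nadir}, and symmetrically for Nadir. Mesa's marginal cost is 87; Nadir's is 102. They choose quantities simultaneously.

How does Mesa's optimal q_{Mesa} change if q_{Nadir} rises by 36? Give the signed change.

Mine Mesa's profit: π = q_{Mesa}(315 − 3q_{Mesa} − q_{Nadir}) − 87q_{Mesa}.
∂π/∂q_{Mesa} = 228 − 6q_{Mesa} − q_{Nadir} = 0 ⇒ q_{Mesa} = 38 − (1/6)q_{Nadir}.
The reaction-function slope is −1/6, so a 36-unit rise in q_{Nadir} moves q_{Mesa} by −1/6 × 36 = −6. Mesa's best response falls — the actions are strategic substitutes.

-6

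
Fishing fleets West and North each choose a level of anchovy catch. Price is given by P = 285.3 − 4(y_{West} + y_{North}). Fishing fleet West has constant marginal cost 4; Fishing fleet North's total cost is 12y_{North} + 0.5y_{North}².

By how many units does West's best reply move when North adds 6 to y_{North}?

Fishing fleet West's profit: π = y_{West}(285.3 − 4(y_{West} + y_{North})) − 4y_{West}.
∂π/∂y_{West} = 281.3 − 8y_{West} − 4y_{North} = 0, so y_{West} = 35.1625 − 0.5y_{North}.
The reaction-function slope is −0.5, so a 6-unit rise in y_{North} moves y_{West} by −0.5 × 6 = −3. West's best response falls — the actions are strategic substitutes.

-3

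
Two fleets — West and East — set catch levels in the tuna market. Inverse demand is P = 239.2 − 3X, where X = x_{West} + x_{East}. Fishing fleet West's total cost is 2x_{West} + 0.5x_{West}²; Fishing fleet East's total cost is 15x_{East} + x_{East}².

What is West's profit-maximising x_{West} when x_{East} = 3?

Fishing fleet West's profit: π = x_{West}(239.2 − 3(x_{West} + x_{East})) − 2x_{West} − 0.5x_{West}².
∂π/∂x_{West} = 237.2 − 7x_{West} − 3x_{East} = 0, so x_{West} = 1186/35 − (3/7)x_{East}.
At x_{East} = 3: x_{West} = 1186/35 − (3/7)·3 = 32.6.

32.6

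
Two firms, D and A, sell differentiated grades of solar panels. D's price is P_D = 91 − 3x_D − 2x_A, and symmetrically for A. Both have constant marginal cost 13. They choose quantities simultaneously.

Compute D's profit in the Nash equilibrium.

Firm D's profit: π = x_D(91 − 3x_D − 2x_A) − 13x_D.
∂π/∂x_D = 78 − 6x_D − 2x_A = 0 ⇒ x_D = 13 − (1/3)x_A.
Setting x_D = x_A in the reaction function: x_D = 13 − (1/3)x_D, so x_D = 13 / (4/3) = 9.75.
P_D = 91 − 3·9.75 − 2·9.75 = 42.25.
Profit = (42.25 − 13)·9.75 = 285.1875.

285.1875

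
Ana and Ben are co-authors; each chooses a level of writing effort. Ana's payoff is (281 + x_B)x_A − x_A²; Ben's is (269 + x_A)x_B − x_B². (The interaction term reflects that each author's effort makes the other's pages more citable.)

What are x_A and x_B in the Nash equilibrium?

Expanding Ana's payoff: 281x_A + x_Bx_A − x_A².
∂π/∂x_A = 281 + x_B − 2x_A = 0, so x_A = 140.5 + 0.5x_B.
Likewise for Ben: x_B = 134.5 + 0.5x_A.
Solving the two reaction functions simultaneously: (1 − (0.5)(0.5))x_A = 140.5 + 0.5·134.5, so 0.75x_A = 207.75 and x_A = 277.
Then x_B = 134.5 + 0.5·277 = 273.

277, 273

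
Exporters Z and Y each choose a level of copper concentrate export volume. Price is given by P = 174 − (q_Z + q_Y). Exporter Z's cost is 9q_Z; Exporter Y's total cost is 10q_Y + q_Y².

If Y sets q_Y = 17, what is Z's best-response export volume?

74

Exporter Z's profit: π = q_Z(174 − (q_Z + q_Y)) − 9q_Z.
∂π/∂q_Z = 165 − 2q_Z − q_Y = 0, so q_Z = 82.5 − 0.5q_Y.
At q_Y = 17: q_Z = 82.5 − 0.5·17 = 74.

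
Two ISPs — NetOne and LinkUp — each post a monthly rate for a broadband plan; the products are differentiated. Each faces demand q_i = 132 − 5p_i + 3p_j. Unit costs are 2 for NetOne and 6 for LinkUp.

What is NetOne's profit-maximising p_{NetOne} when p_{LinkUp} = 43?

27.1

NetOne's profit: π = (p_{NetOne} − 2)(132 − 5p_{NetOne} + 3p_{LinkUp}).
∂π/∂p_{NetOne} = 142 − 10p_{NetOne} + 3p_{LinkUp} = 0 ⇒ p_{NetOne} = 14.2 + 0.3p_{LinkUp}.
At p_{LinkUp} = 43: p_{NetOne} = 14.2 + 0.3·43 = 27.1.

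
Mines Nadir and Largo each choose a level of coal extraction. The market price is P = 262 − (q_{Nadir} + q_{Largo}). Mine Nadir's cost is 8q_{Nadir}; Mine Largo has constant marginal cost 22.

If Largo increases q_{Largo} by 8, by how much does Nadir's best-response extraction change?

-4

Mine Nadir's profit: π = q_{Nadir}(262 − (q_{Nadir} + q_{Largo})) − 8q_{Nadir}.
∂π/∂q_{Nadir} = 254 − 2q_{Nadir} − q_{Largo} = 0, so q_{Nadir} = 127 − 0.5q_{Largo}.
The reaction-function slope is −0.5, so an 8-unit rise in q_{Largo} moves q_{Nadir} by −0.5 × 8 = −4. Nadir's best response falls — the actions are strategic substitutes.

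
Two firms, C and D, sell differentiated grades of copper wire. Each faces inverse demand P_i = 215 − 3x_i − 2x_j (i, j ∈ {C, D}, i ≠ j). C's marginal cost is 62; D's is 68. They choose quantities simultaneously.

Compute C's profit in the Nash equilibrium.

1140.75

Firm C's profit: π = x_C(215 − 3x_C − 2x_D) − 62x_C.
∂π/∂x_C = 153 − 6x_C − 2x_D = 0 ⇒ x_C = 25.5 − (1/3)x_D.
Similarly x_D = 24.5 − (1/3)x_C.
Substituting the second reaction function into the first: x_C = 25.5 − (1/3)(24.5 − (1/3)x_C), which gives (8/9)x_C = 52/3 ⇒ x_C = 19.5.
Then x_D = 24.5 − (1/3)·19.5 = 18.
P_C = 215 − 3·19.5 − 2·18 = 120.5.
Profit = (120.5 − 62)·19.5 = 1140.75.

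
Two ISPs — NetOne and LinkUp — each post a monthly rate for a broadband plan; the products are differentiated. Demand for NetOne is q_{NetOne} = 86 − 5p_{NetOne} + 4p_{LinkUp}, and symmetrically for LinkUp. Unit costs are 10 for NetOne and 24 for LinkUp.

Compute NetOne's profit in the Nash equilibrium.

1280

NetOne's profit: π = (p_{NetOne} − 10)(86 − 5p_{NetOne} + 4p_{LinkUp}).
∂π/∂p_{NetOne} = 136 − 10p_{NetOne} + 4p_{LinkUp} = 0 ⇒ p_{NetOne} = 13.6 + 0.4p_{LinkUp}.
Similarly p_{LinkUp} = 20.6 + 0.4p_{NetOne}.
Substituting the second reaction function into the first: p_{NetOne} = 13.6 + 0.4(20.6 + 0.4p_{NetOne}), which gives 0.84p_{NetOne} = 21.84 ⇒ p_{NetOne} = 26.
Then p_{LinkUp} = 20.6 + 0.4·26 = 31.
q_{NetOne} = 86 − 5·26 + 4·31 = 80.
Profit = (26 − 10)·80 = 1280.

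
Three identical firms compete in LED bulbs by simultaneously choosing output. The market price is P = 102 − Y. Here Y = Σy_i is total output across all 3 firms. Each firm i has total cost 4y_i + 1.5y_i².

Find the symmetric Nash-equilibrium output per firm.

A representative firm's profit is π_i = y_i(102 − Y) − 4y_i − 1.5y_i², with Y = y_i + Σ_{j≠i} y_j.
First-order condition: 98 − 5y_i − Σ_{j≠i} y_j = 0.
With identical firms, set every y_j = y: then 98 − 5y − 2y = 0, i.e. y = 98/7 = 14.

14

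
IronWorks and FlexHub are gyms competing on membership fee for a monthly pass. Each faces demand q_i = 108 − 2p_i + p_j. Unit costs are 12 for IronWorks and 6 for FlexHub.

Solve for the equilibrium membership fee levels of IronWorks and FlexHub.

IronWorks's profit: π = (p_{IronWorks} − 12)(108 − 2p_{IronWorks} + p_{FlexHub}).
∂π/∂p_{IronWorks} = 132 − 4p_{IronWorks} + p_{FlexHub} = 0 ⇒ p_{IronWorks} = 33 + 0.25p_{FlexHub}.
Similarly p_{FlexHub} = 30 + 0.25p_{IronWorks}.
Plugging p_{FlexHub} into IronWorks's best response: p_{IronWorks} = 33 + 0.25(30 + 0.25p_{IronWorks}) ⇒ 0.9375p_{IronWorks} = 40.5, so p_{IronWorks} = 43.2.
Then p_{FlexHub} = 30 + 0.25·43.2 = 40.8.

43.2, 40.8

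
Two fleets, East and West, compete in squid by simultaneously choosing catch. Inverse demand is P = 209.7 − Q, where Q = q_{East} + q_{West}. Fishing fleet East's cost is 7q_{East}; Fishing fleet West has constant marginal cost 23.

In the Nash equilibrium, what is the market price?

79.9

Fishing fleet East's profit: π = q_{East}(209.7 − (q_{East} + q_{West})) − 7q_{East}.
∂π/∂q_{East} = 202.7 − 2q_{East} − q_{West} = 0, so q_{East} = 101.35 − 0.5q_{West}.
By the same steps for West: q_{West} = 93.35 − 0.5q_{East}.
Plugging q_{West} into East's best response: q_{East} = 101.35 − 0.5(93.35 − 0.5q_{East}) ⇒ 0.75q_{East} = 54.675, so q_{East} = 72.9.
Then q_{West} = 93.35 − 0.5·72.9 = 56.9.
Equilibrium price: P = 209.7 − 129.8 = 79.9.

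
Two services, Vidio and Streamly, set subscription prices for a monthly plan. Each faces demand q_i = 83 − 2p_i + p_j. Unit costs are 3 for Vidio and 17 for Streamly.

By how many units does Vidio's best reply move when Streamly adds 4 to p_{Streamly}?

1

Vidio's profit: π = (p_{Vidio} − 3)(83 − 2p_{Vidio} + p_{Streamly}).
∂π/∂p_{Vidio} = 89 − 4p_{Vidio} + p_{Streamly} = 0 ⇒ p_{Vidio} = 22.25 + 0.25p_{Streamly}.
The reaction-function slope is 0.25, so a 4-unit rise in p_{Streamly} moves p_{Vidio} by 0.25 × 4 = 1. Vidio's best response rises — the actions are strategic complements.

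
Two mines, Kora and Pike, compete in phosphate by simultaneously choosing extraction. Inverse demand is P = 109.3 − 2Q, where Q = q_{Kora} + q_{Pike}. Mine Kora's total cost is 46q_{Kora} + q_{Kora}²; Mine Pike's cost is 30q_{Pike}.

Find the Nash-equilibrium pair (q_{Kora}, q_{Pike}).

4.73, 17.46

Mine Kora's profit: π = q_{Kora}(109.3 − 2(q_{Kora} + q_{Pike})) − 46q_{Kora} − q_{Kora}².
∂π/∂q_{Kora} = 63.3 − 6q_{Kora} − 2q_{Pike} = 0, so q_{Kora} = 10.55 − (1/3)q_{Pike}.
For Pike: ∂π/∂q_{Pike} = 79.3 − 4q_{Pike} − 2q_{Kora} = 0 ⇒ q_{Pike} = 19.825 − 0.5q_{Kora}.
Solving the two reaction functions simultaneously: (1 − (−1/3)(−0.5))q_{Kora} = 10.55 − (1/3)·19.825, so (5/6)q_{Kora} = 473/120 and q_{Kora} = 4.73.
Then q_{Pike} = 19.825 − 0.5·4.73 = 17.46.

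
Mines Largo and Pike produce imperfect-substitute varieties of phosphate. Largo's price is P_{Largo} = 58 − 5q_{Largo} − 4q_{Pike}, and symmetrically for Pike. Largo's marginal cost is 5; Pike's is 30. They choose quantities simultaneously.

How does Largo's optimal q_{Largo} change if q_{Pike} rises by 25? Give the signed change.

-10

Mine Largo's profit: π = q_{Largo}(58 − 5q_{Largo} − 4q_{Pike}) − 5q_{Largo}.
∂π/∂q_{Largo} = 53 − 10q_{Largo} − 4q_{Pike} = 0 ⇒ q_{Largo} = 5.3 − 0.4q_{Pike}.
The reaction-function slope is −0.4, so a 25-unit rise in q_{Pike} moves q_{Largo} by −0.4 × 25 = −10. Largo's best response falls — the actions are strategic substitutes.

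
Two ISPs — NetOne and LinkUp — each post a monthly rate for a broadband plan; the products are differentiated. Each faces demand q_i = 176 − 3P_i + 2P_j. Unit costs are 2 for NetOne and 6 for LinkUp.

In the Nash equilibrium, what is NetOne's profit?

NetOne's profit: π = (P_{NetOne} − 2)(176 − 3P_{NetOne} + 2P_{LinkUp}).
∂π/∂P_{NetOne} = 182 − 6P_{NetOne} + 2P_{LinkUp} = 0 ⇒ P_{NetOne} = 91/3 + (1/3)P_{LinkUp}.
Similarly P_{LinkUp} = 97/3 + (1/3)P_{NetOne}.
Solving the two reaction functions simultaneously: (1 − (1/3)(1/3))P_{NetOne} = 91/3 + (1/3)·(97/3), so (8/9)P_{NetOne} = 370/9 and P_{NetOne} = 46.25.
Then P_{LinkUp} = 97/3 + (1/3)·46.25 = 47.75.
q_{NetOne} = 176 − 3·46.25 + 2·47.75 = 132.75.
Profit = (46.25 − 2)·132.75 = 5874.1875.

5874.1875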